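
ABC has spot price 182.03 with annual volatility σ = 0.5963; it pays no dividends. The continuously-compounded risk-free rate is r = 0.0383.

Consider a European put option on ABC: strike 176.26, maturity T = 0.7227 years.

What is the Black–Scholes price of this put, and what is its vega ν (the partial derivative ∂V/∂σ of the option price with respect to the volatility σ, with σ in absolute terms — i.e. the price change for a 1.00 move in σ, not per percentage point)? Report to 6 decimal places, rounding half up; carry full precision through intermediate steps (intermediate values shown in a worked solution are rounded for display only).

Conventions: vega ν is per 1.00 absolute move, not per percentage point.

price = 30.313843
ν = 57.616345

σ√T = 0.5963·√0.7227 = 0.506925
d₁ = (ln(S/K) + (r+σ²/2)T) / (σ√T) = (ln(182.03/176.26) + (0.0383+0.5963²/2)·0.7227) / 0.506925 = (0.032211 + 0.156166) / 0.506925 = 0.371608
d₂ = d₁ − σ√T = 0.371608 − 0.506925 = -0.135317
e^{−rT} = 0.972700
N(−d₁) = 0.355092,  N(−d₂) = 0.553820
Put price V = K·e^{−rT}·N(−d₂) − S·N(−d₁) = 94.951326 − 64.637483 = 30.313843
φ(d₁) = (1/√(2π))·e^{−d₁²/2} = 0.372326
ν = S·φ(d₁)·√T = 57.616345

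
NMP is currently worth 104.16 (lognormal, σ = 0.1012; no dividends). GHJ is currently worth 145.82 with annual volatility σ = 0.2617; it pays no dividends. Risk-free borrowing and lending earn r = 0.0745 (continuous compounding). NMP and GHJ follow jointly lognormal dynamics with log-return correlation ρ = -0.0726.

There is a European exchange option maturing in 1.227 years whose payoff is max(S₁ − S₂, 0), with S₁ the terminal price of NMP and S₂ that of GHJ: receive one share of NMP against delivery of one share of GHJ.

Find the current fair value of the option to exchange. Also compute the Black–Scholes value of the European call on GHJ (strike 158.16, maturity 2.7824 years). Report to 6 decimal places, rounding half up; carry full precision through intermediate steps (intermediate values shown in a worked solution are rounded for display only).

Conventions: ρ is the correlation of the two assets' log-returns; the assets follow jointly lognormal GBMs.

exchange price = 2.904912
price(GHJ call K=158.16) = 33.301735

σ_eff = √(σ₁² + σ₂² − 2ρσ₁σ₂) = √(0.1012² + 0.2617² − 2·-0.0726·0.1012·0.2617) = 0.287357
d₁ = (ln(S₁/S₂) + (q₂ − q₁ + σ_eff²/2)T) / (σ_eff√T) = (ln(104.16/145.82) + (0.0 − 0.0 + 0.041287)·1.227) / 0.318305 = -0.897836
d₂ = d₁ − σ_eff√T = -0.897836 − 0.318305 = -1.216141
N(d₁) = 0.184636,  N(d₂) = 0.111966
V = S₁·e^{−q₁T}·N(d₁) − S₂·e^{−q₂T}·N(d₂) = 19.231729 − 16.326817 = 2.904912
[vanilla: GHJ call K=158.16]
σ√T = 0.2617·√2.7824 = 0.436529
d₁ = (ln(S/K) + (r+σ²/2)T) / (σ√T) = (ln(145.82/158.16) + (0.0745+0.2617²/2)·2.7824) / 0.436529 = (-0.081234 + 0.302568) / 0.436529 = 0.507030
d₂ = d₁ − σ√T = 0.507030 − 0.436529 = 0.070501
e^{−rT} = 0.812785
N(d₁) = 0.693933,  N(d₂) = 0.528102
price = S·N(d₁) − K·e^{−rT}·N(d₂) = 101.189334 − 67.887599 = 33.301735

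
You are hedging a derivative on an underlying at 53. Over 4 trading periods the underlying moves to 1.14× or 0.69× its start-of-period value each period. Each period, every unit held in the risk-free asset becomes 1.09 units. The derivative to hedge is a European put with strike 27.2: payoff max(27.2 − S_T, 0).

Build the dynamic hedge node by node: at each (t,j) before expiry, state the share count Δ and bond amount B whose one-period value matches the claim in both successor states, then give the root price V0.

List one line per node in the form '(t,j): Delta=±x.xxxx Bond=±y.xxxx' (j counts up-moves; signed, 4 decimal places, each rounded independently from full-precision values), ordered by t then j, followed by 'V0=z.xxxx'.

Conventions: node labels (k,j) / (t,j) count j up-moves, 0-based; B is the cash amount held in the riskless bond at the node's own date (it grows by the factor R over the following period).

The replicating-portfolio and risk-neutral prices coincide; use p* = (1.09−0.69)/(1.14−0.69) = 0.8889 for the latter.
Terminal payoffs: V(4,0)=15.1864, V(4,1)=7.3515, V(4,2)=0.0000, V(4,3)=0.0000, V(4,4)=0.0000
(3,0): S=17.4110. Δ = (V_up−V_dn)/(S_up−S_dn) = (7.3515−15.1864)/(19.8485−12.0136) = -1.0000. V = [p*·7.3515 + (1−p*)·15.1864]/1.09 = 7.5432. B = V − Δ·S = 24.9541.
(3,1): S=28.7660. Δ = (V_up−V_dn)/(S_up−S_dn) = (0.0000−7.3515)/(32.7932−19.8485) = -0.5679. V = [p*·0.0000 + (1−p*)·7.3515]/1.09 = 0.7494. B = V − Δ·S = 17.0860.
(3,2): S=47.5264. Δ = (V_up−V_dn)/(S_up−S_dn) = (0.0000−0.0000)/(54.1801−32.7932) = 0.0000. V = [p*·0.0000 + (1−p*)·0.0000]/1.09 = 0.0000. B = V − Δ·S = 0.0000.
(3,3): S=78.5218. Δ = (V_up−V_dn)/(S_up−S_dn) = (0.0000−0.0000)/(89.5149−54.1801) = 0.0000. V = [p*·0.0000 + (1−p*)·0.0000]/1.09 = 0.0000. B = V − Δ·S = 0.0000.
(2,0): S=25.2333. Δ = (V_up−V_dn)/(S_up−S_dn) = (0.7494−7.5432)/(28.7660−17.4110) = -0.5983. V = [p*·0.7494 + (1−p*)·7.5432]/1.09 = 1.3800. B = V − Δ·S = 16.4773.
(2,1): S=41.6898. Δ = (V_up−V_dn)/(S_up−S_dn) = (0.0000−0.7494)/(47.5264−28.7660) = -0.0399. V = [p*·0.0000 + (1−p*)·0.7494]/1.09 = 0.0764. B = V − Δ·S = 1.7417.
(2,2): S=68.8788. Δ = (V_up−V_dn)/(S_up−S_dn) = (0.0000−0.0000)/(78.5218−47.5264) = 0.0000. V = [p*·0.0000 + (1−p*)·0.0000]/1.09 = 0.0000. B = V − Δ·S = 0.0000.
(1,0): S=36.5700. Δ = (V_up−V_dn)/(S_up−S_dn) = (0.0764−1.3800)/(41.6898−25.2333) = -0.0792. V = [p*·0.0764 + (1−p*)·1.3800]/1.09 = 0.2030. B = V − Δ·S = 3.1000.
(1,1): S=60.4200. Δ = (V_up−V_dn)/(S_up−S_dn) = (0.0000−0.0764)/(68.8788−41.6898) = -0.0028. V = [p*·0.0000 + (1−p*)·0.0764]/1.09 = 0.0078. B = V − Δ·S = 0.1775.
(0,0): S=53.0000. Δ = (V_up−V_dn)/(S_up−S_dn) = (0.0078−0.2030)/(60.4200−36.5700) = -0.0082. V = [p*·0.0078 + (1−p*)·0.2030]/1.09 = 0.0270. B = V − Δ·S = 0.4608.
Verification: the root portfolio costs Δ(0,0)·S0 + B(0,0) = 0.0270, matching V0.

(0,0): Delta=-0.0082 Bond=0.4608
(1,0): Delta=-0.0792 Bond=3.1000
(1,1): Delta=-0.0028 Bond=0.1775
(2,0): Delta=-0.5983 Bond=16.4773
(2,1): Delta=-0.0399 Bond=1.7417
(2,2): Delta=0.0000 Bond=0.0000
(3,0): Delta=-1.0000 Bond=24.9541
(3,1): Delta=-0.5679 Bond=17.0860
(3,2): Delta=0.0000 Bond=0.0000
(3,3): Delta=0.0000 Bond=0.0000
V0=0.0270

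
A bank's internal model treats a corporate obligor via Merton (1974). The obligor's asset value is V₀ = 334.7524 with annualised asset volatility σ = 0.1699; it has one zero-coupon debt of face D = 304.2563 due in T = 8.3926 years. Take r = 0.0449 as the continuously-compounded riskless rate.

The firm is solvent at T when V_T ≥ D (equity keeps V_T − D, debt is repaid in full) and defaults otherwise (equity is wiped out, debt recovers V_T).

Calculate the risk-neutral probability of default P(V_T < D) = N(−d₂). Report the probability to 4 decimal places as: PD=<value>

Apply the equity-as-call identities (strike 304.2563, horizon 8.3926 years):
d₁ = [ln(V₀/D) + (r + σ²/2)T] / (σ√T)
   = [ln(334.7524/304.2563) + (0.0449 + 0.5·0.1699²)·8.3926] / (0.1699·√8.3926)
   = [0.095521 + 0.497958] / 0.492200 = 1.205768
d₂ = d₁ − σ√T = 1.205768 − 0.492200 = 0.713568
risk-neutral PD = N(−d₂) = N(-0.713568) = 0.237747

PD=0.2377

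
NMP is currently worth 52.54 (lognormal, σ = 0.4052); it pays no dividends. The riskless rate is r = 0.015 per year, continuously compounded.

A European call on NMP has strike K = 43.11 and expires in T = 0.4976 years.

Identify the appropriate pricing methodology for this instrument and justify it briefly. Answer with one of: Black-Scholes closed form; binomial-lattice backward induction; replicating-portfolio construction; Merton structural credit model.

framework: Black-Scholes closed form

Key observation: everything needed for the exact continuous-time valuation of the European call on NMP (strike 43.11) is given, and no feature rules the closed form out.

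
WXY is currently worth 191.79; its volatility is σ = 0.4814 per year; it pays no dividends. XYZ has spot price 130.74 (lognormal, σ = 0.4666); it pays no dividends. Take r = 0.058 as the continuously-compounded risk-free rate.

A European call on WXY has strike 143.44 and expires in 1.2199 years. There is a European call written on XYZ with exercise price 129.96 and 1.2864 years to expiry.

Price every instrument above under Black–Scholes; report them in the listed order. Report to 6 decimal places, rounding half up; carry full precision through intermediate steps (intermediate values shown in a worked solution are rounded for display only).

price(WXY call K=143.44) = 70.494510
price(XYZ call K=129.96) = 31.585715

[WXY call K=143.44]
σ√T = 0.4814·√1.2199 = 0.531702
d₁ = (ln(S/K) + (r+σ²/2)T) / (σ√T) = (ln(191.79/143.44) + (0.058+0.4814²/2)·1.2199) / 0.531702 = (0.290484 + 0.212108) / 0.531702 = 0.945251
d₂ = d₁ − σ√T = 0.945251 − 0.531702 = 0.413549
e^{−rT} = 0.931691
N(d₁) = 0.827735,  N(d₂) = 0.660398
price = S·N(d₁) − K·e^{−rT}·N(d₂) = 158.751233 − 88.256723 = 70.494510
[XYZ call K=129.96]
σ√T = 0.4666·√1.2864 = 0.529216
d₁ = (ln(S/K) + (r+σ²/2)T) / (σ√T) = (ln(130.74/129.96) + (0.058+0.4666²/2)·1.2864) / 0.529216 = (0.005984 + 0.214646) / 0.529216 = 0.416899
d₂ = d₁ − σ√T = 0.416899 − 0.529216 = -0.112316
e^{−rT} = 0.928104
N(d₁) = 0.661624,  N(d₂) = 0.455286
price = S·N(d₁) − K·e^{−rT}·N(d₂) = 86.500725 − 54.915010 = 31.585715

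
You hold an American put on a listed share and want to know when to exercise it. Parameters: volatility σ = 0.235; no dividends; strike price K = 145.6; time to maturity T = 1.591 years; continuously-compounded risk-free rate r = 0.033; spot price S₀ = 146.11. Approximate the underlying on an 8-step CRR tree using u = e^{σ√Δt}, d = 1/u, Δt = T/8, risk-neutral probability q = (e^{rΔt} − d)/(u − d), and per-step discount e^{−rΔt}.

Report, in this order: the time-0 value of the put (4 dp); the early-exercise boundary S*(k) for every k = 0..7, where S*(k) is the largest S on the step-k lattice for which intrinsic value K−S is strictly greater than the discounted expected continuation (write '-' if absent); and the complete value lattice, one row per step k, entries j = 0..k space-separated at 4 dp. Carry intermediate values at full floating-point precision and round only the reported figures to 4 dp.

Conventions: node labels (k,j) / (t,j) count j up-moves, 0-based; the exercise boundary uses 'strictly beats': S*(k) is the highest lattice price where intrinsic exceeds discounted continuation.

params: Δt=0.19887 u=1.11049 d=0.90051 q=0.50518 e^(-rΔt)=0.99346
t_8 payoffs: 82.4214 67.6892 49.5217 27.1180 0.0000 0.0000 0.0000 0.0000 0.0000
t_7: node(7,0) S=70.1591 payoff=75.4409 vs cont=74.4885 → 75.4409 [stop]  node(7,1) S=86.5190 payoff=59.0810 vs cont=58.1286 → 59.0810 [stop]  node(7,2) S=106.6937 payoff=38.9063 vs cont=37.9539 → 38.9063 [stop]  node(7,3) S=131.5728 payoff=14.0272 vs cont=13.3307 → 14.0272 [stop]  node(7,4) S=162.2533 payoff=0.0000 vs cont=0.0000 → 0.0000 [wait]  node(7,5) S=200.0880 payoff=0.0000 vs cont=0.0000 → 0.0000 [wait]  node(7,6) S=246.7451 payoff=0.0000 vs cont=0.0000 → 0.0000 [wait]  node(7,7) S=304.2818 payoff=0.0000 vs cont=0.0000 → 0.0000 [wait]  ⇒ S*(7)=131.5728
t_6: node(6,0) S=77.9108 payoff=67.6892 vs cont=66.7368 → 67.6892 [stop]  node(6,1) S=96.0783 payoff=49.5217 vs cont=48.5693 → 49.5217 [stop]  node(6,2) S=118.4820 payoff=27.1180 vs cont=26.1655 → 27.1180 [stop]  node(6,3) S=146.1100 payoff=0.0000 vs cont=6.8955 → 6.8955 [wait]  node(6,4) S=180.1803 payoff=0.0000 vs cont=0.0000 → 0.0000 [wait]  node(6,5) S=222.1953 payoff=0.0000 vs cont=0.0000 → 0.0000 [wait]  node(6,6) S=274.0074 payoff=0.0000 vs cont=0.0000 → 0.0000 [wait]  ⇒ S*(6)=118.4820
t_5: node(5,0) S=86.5190 payoff=59.0810 vs cont=58.1286 → 59.0810 [stop]  node(5,1) S=106.6937 payoff=38.9063 vs cont=37.9539 → 38.9063 [stop]  node(5,2) S=131.5728 payoff=14.0272 vs cont=16.7914 → 16.7914 [wait]  node(5,3) S=162.2533 payoff=0.0000 vs cont=3.3897 → 3.3897 [wait]  node(5,4) S=200.0880 payoff=0.0000 vs cont=0.0000 → 0.0000 [wait]  node(5,5) S=246.7451 payoff=0.0000 vs cont=0.0000 → 0.0000 [wait]  ⇒ S*(5)=106.6937
t_4: node(4,0) S=96.0783 payoff=49.5217 vs cont=48.5693 → 49.5217 [stop]  node(4,1) S=118.4820 payoff=27.1180 vs cont=27.5528 → 27.5528 [wait]  node(4,2) S=146.1100 payoff=0.0000 vs cont=9.9556 → 9.9556 [wait]  node(4,3) S=180.1803 payoff=0.0000 vs cont=1.6663 → 1.6663 [wait]  node(4,4) S=222.1953 payoff=0.0000 vs cont=0.0000 → 0.0000 [wait]  ⇒ S*(4)=96.0783
t_3: node(3,0) S=106.6937 payoff=38.9063 vs cont=38.1721 → 38.9063 [stop]  node(3,1) S=131.5728 payoff=14.0272 vs cont=18.5409 → 18.5409 [wait]  node(3,2) S=162.2533 payoff=0.0000 vs cont=5.7303 → 5.7303 [wait]  node(3,3) S=200.0880 payoff=0.0000 vs cont=0.8191 → 0.8191 [wait]  ⇒ S*(3)=106.6937
t_2: node(2,0) S=118.4820 payoff=27.1180 vs cont=28.4309 → 28.4309 [wait]  node(2,1) S=146.1100 payoff=0.0000 vs cont=11.9903 → 11.9903 [wait]  node(2,2) S=180.1803 payoff=0.0000 vs cont=3.2280 → 3.2280 [wait]  ⇒ S*(2)=-
t_1: node(1,0) S=131.5728 payoff=14.0272 vs cont=19.9937 → 19.9937 [wait]  node(1,1) S=162.2533 payoff=0.0000 vs cont=7.5143 → 7.5143 [wait]  ⇒ S*(1)=-
t_0: node(0,0) S=146.1100 payoff=0.0000 vs cont=13.5998 → 13.5998 [wait]  ⇒ S*(0)=-

price = 13.5998
boundary = - - - 106.6937 96.0783 106.6937 118.4820 131.5728
tree:
13.5998
19.9937 7.5143
28.4309 11.9903 3.2280
38.9063 18.5409 5.7303 0.8191
49.5217 27.5528 9.9556 1.6663 0.0000
59.0810 38.9063 16.7914 3.3897 0.0000 0.0000
67.6892 49.5217 27.1180 6.8955 0.0000 0.0000 0.0000
75.4409 59.0810 38.9063 14.0272 0.0000 0.0000 0.0000 0.0000
82.4214 67.6892 49.5217 27.1180 0.0000 0.0000 0.0000 0.0000 0.0000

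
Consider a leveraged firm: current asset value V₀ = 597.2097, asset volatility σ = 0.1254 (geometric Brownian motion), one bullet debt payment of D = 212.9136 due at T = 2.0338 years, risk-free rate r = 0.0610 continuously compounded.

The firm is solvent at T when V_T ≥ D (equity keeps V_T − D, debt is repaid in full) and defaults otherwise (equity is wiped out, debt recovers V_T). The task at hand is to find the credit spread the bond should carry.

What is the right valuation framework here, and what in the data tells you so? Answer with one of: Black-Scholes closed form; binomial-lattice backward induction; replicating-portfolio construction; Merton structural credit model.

framework: Merton structural credit model

Key observation: a levered firm with one bullet debt due at 2.0338 years is the canonical structural-credit setup: equity is a call on the firm's assets struck at the face value.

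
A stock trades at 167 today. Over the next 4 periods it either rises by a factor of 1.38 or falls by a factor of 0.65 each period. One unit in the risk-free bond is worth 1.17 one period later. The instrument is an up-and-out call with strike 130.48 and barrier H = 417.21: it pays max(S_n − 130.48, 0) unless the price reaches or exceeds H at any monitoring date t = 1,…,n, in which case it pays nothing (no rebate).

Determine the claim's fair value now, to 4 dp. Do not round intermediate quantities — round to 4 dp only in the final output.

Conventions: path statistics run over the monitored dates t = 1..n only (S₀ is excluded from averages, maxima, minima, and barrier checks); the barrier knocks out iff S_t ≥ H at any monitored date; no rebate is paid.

With p* = (R−d)/(u−d) = 0.7123, sum probability × payoff across the paths and divide by R^4.
Enumerate all 2^4 = 16 price paths (U = up ×1.38, D = down ×0.65); each path with k up-moves has probability p*^k·(1−p*)^(4−k).
DDDD: M=108.5500, payoff=0.0000, prob=0.006848
UDDD: M=230.4600, payoff=0.0000, prob=0.016958
DUDD: M=149.7990, payoff=0.0000, prob=0.016958
UUDD: M=318.0348, payoff=3.8897, prob=0.041991
DDUD: M=108.5500, payoff=0.0000, prob=0.016958
UDUD: M=230.4600, payoff=3.8897, prob=0.041991
DUUD: M=206.7226, payoff=3.8897, prob=0.041991
UUUD: M=438.8880, payoff=0.0000, prob=0.103977
DDDU: M=108.5500, payoff=0.0000, prob=0.016958
UDDU: M=230.4600, payoff=3.8897, prob=0.041991
DUDU: M=149.7990, payoff=3.8897, prob=0.041991
UUDU: M=318.0348, payoff=154.7972, prob=0.103977
DDUU: M=134.3697, payoff=3.8897, prob=0.041991
UDUU: M=285.2772, payoff=154.7972, prob=0.103977
DUUU: M=285.2772, payoff=154.7972, prob=0.103977
UUUU: M=605.6655, payoff=0.0000, prob=0.257467
Price = Σ prob·payoff / R^4 = 49.266107 / 1.873887 = 26.2909

price = 26.2909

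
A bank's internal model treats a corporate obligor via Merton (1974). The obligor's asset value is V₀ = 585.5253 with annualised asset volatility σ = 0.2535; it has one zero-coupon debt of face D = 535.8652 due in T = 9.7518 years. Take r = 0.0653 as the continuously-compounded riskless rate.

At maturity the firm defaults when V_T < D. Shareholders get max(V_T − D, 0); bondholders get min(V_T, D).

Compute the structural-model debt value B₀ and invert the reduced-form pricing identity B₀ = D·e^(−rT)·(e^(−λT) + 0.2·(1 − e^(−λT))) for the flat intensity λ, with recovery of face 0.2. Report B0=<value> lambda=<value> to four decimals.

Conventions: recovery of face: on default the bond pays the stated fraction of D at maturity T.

Work the structural quantities from V₀ = 585.5253 against face 535.8652:
d₁ = [ln(V₀/D) + (r + σ²/2)T] / (σ√T)
   = [ln(585.5253/535.8652) + (0.0653 + 0.5·0.2535²)·9.7518] / (0.2535·√9.7518)
   = [0.088627 + 0.950129] / 0.791627 = 1.312179
d₂ = d₁ − σ√T = 1.312179 − 0.791627 = 0.520552
N(d₁) = 0.905270,  N(d₂) = 0.698661,  e^(−rT) = 0.528986
E₀ = V₀·N(d₁) − D·e^(−rT)·N(d₂)
   = 585.5253·0.905270 − 535.8652·0.528986·0.698661 = 332.012421
B₀ = V₀ − E₀ = 585.5253 − 332.012421 = 253.512879
e^(−λT) = (B₀·e^(rT)/D − 0.2)/(1 − 0.2) = (253.5129·1.890408/535.8652 − 0.2)/0.8 = 0.86791815
λ = −ln(0.86791815)/9.7518 = 0.014526

B0=253.5129 lambda=0.0145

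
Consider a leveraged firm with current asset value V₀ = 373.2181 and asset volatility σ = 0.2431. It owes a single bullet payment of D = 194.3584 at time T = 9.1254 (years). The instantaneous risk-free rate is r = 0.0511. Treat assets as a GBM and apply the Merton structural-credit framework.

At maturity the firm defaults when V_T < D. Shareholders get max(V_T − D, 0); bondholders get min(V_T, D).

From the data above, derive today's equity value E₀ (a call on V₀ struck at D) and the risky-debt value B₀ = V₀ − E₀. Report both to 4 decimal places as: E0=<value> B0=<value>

E0=255.4377 B0=117.7804

Work the structural quantities from V₀ = 373.2181 against face 194.3584:
d₁ = [ln(V₀/D) + (r + σ²/2)T] / (σ√T)
   = [ln(373.2181/194.3584) + (0.0511 + 0.5·0.2431²)·9.1254] / (0.2431·√9.1254)
   = [0.652459 + 0.735953] / 0.734363 = 1.890634
d₂ = d₁ − σ√T = 1.890634 − 0.734363 = 1.156270
N(d₁) = 0.970663,  N(d₂) = 0.876215,  e^(−rT) = 0.627314
E₀ = V₀·N(d₁) − D·e^(−rT)·N(d₂)
   = 373.2181·0.970663 − 194.3584·0.627314·0.876215 = 255.437744
B₀ = V₀ − E₀ = 373.2181 − 255.437744 = 117.780356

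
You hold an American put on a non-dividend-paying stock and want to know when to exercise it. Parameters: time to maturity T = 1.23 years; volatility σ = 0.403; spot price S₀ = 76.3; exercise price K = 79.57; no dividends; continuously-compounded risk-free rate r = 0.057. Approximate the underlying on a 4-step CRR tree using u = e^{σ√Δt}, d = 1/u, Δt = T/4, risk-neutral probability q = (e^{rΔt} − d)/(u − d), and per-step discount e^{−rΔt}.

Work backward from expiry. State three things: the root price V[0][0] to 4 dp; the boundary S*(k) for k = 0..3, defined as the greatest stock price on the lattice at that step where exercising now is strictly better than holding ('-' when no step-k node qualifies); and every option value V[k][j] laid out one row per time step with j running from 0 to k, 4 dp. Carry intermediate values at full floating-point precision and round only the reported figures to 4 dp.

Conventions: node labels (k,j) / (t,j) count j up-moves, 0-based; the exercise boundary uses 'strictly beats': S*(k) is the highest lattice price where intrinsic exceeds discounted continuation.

price = 13.0327
boundary = - - 48.7997 61.0198
tree:
13.0327
20.4614 5.5766
30.7703 10.2014 0.8420
40.5431 18.5502 1.6593 0.0000
48.3588 30.7703 3.2700 0.0000 0.0000

Δt=0.30750, u=1.25041, d=0.79974, q=0.48360, disc=e^(-rΔt)=0.98263
k=4 terminal: V=max(K-S,0) → 48.3588 30.7703 3.2700 0.0000 0.0000
k=3: j=0 S=39.0269 intr=40.5431 cont=39.1606 V=40.5431[EX]; j=1 S=61.0198 intr=18.5502 cont=17.1677 V=18.5502[EX]; j=2 S=95.4066 intr=0.0000 cont=1.6593 V=1.6593[hold]; j=3 S=149.1714 intr=0.0000 cont=0.0000 V=0.0000[hold]  S*(3)=61.0198
k=2: j=0 S=48.7997 intr=30.7703 cont=29.3878 V=30.7703[EX]; j=1 S=76.3000 intr=3.2700 cont=10.2014 V=10.2014[hold]; j=2 S=119.2976 intr=0.0000 cont=0.8420 V=0.8420[hold]  S*(2)=48.7997
k=1: j=0 S=61.0198 intr=18.5502 cont=20.4614 V=20.4614[hold]; j=1 S=95.4066 intr=0.0000 cont=5.5766 V=5.5766[hold]  S*(1)=-
k=0: j=0 S=76.3000 intr=3.2700 cont=13.0327 V=13.0327[hold]  S*(0)=-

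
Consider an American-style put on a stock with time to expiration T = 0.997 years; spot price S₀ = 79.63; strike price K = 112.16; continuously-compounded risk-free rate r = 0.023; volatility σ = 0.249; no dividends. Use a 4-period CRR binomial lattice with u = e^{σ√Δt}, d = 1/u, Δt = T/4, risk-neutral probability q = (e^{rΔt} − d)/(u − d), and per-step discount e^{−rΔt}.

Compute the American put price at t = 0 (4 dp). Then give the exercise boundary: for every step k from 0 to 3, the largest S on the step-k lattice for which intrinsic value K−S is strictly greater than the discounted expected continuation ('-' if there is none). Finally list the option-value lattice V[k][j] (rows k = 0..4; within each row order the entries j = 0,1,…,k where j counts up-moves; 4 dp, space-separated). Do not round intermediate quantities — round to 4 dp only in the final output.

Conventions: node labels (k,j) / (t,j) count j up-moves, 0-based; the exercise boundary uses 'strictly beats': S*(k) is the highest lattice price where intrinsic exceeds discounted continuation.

params: Δt=0.24925 u=1.13237 d=0.88310 q=0.49203 e^(-rΔt)=0.99428
t_4 payoffs: 63.7291 50.0588 32.5300 10.0534 0.0000
t_3: node(3,0) S=54.8417 payoff=57.3183 vs cont=56.6771 → 57.3183 [stop]  node(3,1) S=70.3215 payoff=41.8385 vs cont=41.1973 → 41.8385 [stop]  node(3,2) S=90.1707 payoff=21.9893 vs cont=21.3482 → 21.9893 [stop]  node(3,3) S=115.6225 payoff=0.0000 vs cont=5.0777 → 5.0777 [wait]  ⇒ S*(3)=90.1707
t_2: node(2,0) S=62.1012 payoff=50.0588 vs cont=49.4177 → 50.0588 [stop]  node(2,1) S=79.6300 payoff=32.5300 vs cont=31.8889 → 32.5300 [stop]  node(2,2) S=102.1066 payoff=10.0534 vs cont=13.5902 → 13.5902 [wait]  ⇒ S*(2)=79.6300
t_1: node(1,0) S=70.3215 payoff=41.8385 vs cont=41.1973 → 41.8385 [stop]  node(1,1) S=90.1707 payoff=21.9893 vs cont=23.0785 → 23.0785 [wait]  ⇒ S*(1)=70.3215
t_0: node(0,0) S=79.6300 payoff=32.5300 vs cont=32.4217 → 32.5300 [stop]  ⇒ S*(0)=79.6300

price = 32.5300
boundary = 79.6300 70.3215 79.6300 90.1707
tree:
32.5300
41.8385 23.0785
50.0588 32.5300 13.5902
57.3183 41.8385 21.9893 5.0777
63.7291 50.0588 32.5300 10.0534 0.0000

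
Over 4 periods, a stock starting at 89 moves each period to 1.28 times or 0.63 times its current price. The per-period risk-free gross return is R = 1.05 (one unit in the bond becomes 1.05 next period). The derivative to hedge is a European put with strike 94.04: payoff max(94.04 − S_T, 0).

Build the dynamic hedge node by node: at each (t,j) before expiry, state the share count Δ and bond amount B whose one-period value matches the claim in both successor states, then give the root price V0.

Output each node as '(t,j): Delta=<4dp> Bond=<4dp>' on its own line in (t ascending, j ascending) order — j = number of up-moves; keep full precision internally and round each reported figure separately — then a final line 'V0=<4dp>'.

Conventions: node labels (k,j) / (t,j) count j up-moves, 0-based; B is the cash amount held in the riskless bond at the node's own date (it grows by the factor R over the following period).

No-arbitrage ⇒ martingale measure with p* = (R−d)/(u−d) = 0.6462.
Expiry values: V(4,0)=80.0199, V(4,1)=65.5546, V(4,2)=36.1650, V(4,3)=0.0000, V(4,4)=0.0000
(3,0): S=22.2542. Δ = (V_up−V_dn)/(S_up−S_dn) = (65.5546−80.0199)/(28.4854−14.0201) = -1.0000. V = [p*·65.5546 + (1−p*)·80.0199]/1.05 = 67.3077. B = V − Δ·S = 89.5619.
(3,1): S=45.2148. Δ = (V_up−V_dn)/(S_up−S_dn) = (36.1650−65.5546)/(57.8750−28.4854) = -1.0000. V = [p*·36.1650 + (1−p*)·65.5546]/1.05 = 44.3471. B = V − Δ·S = 89.5619.
(3,2): S=91.8651. Δ = (V_up−V_dn)/(S_up−S_dn) = (0.0000−36.1650)/(117.5873−57.8750) = -0.6057. V = [p*·0.0000 + (1−p*)·36.1650]/1.05 = 12.1875. B = V − Δ·S = 67.8259.
(3,3): S=186.6465. Δ = (V_up−V_dn)/(S_up−S_dn) = (0.0000−0.0000)/(238.9076−117.5873) = 0.0000. V = [p*·0.0000 + (1−p*)·0.0000]/1.05 = 0.0000. B = V − Δ·S = 0.0000.
(2,0): S=35.3241. Δ = (V_up−V_dn)/(S_up−S_dn) = (44.3471−67.3077)/(45.2148−22.2542) = -1.0000. V = [p*·44.3471 + (1−p*)·67.3077]/1.05 = 49.9730. B = V − Δ·S = 85.2971.
(2,1): S=71.7696. Δ = (V_up−V_dn)/(S_up−S_dn) = (12.1875−44.3471)/(91.8651−45.2148) = -0.6894. V = [p*·12.1875 + (1−p*)·44.3471]/1.05 = 22.4448. B = V − Δ·S = 71.9211.
(2,2): S=145.8176. Δ = (V_up−V_dn)/(S_up−S_dn) = (0.0000−12.1875)/(186.6465−91.8651) = -0.1286. V = [p*·0.0000 + (1−p*)·12.1875]/1.05 = 4.1071. B = V − Δ·S = 22.8571.
(1,0): S=56.0700. Δ = (V_up−V_dn)/(S_up−S_dn) = (22.4448−49.9730)/(71.7696−35.3241) = -0.7553. V = [p*·22.4448 + (1−p*)·49.9730]/1.05 = 30.6529. B = V − Δ·S = 73.0039.
(1,1): S=113.9200. Δ = (V_up−V_dn)/(S_up−S_dn) = (4.1071−22.4448)/(145.8176−71.7696) = -0.2476. V = [p*·4.1071 + (1−p*)·22.4448]/1.05 = 10.0913. B = V − Δ·S = 38.3030.
(0,0): S=89.0000. Δ = (V_up−V_dn)/(S_up−S_dn) = (10.0913−30.6529)/(113.9200−56.0700) = -0.3554. V = [p*·10.0913 + (1−p*)·30.6529]/1.05 = 16.5399. B = V − Δ·S = 48.1731.
Sanity check at the root: Δ(0,0)·S0 + B(0,0) reproduces V0 = 16.5399.

(0,0): Delta=-0.3554 Bond=48.1731
(1,0): Delta=-0.7553 Bond=73.0039
(1,1): Delta=-0.2476 Bond=38.3030
(2,0): Delta=-1.0000 Bond=85.2971
(2,1): Delta=-0.6894 Bond=71.9211
(2,2): Delta=-0.1286 Bond=22.8571
(3,0): Delta=-1.0000 Bond=89.5619
(3,1): Delta=-1.0000 Bond=89.5619
(3,2): Delta=-0.6057 Bond=67.8259
(3,3): Delta=0.0000 Bond=0.0000
V0=16.5399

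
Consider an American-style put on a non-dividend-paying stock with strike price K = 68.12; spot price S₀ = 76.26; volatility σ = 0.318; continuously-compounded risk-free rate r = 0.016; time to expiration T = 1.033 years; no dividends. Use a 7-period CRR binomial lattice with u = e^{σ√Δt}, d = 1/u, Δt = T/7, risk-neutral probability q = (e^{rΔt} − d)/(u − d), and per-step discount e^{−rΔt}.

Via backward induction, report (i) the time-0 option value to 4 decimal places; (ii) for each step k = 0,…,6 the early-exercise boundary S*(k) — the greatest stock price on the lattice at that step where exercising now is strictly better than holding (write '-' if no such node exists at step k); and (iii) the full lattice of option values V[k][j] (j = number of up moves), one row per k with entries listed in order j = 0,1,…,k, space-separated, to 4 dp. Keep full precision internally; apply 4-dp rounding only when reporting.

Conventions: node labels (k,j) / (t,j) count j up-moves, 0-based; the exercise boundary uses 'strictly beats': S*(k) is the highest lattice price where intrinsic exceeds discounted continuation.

Δt=0.14757  u=1.12993  d=0.88501  q=0.47915  discount=0.99764
step 7 (expiry): payoffs max(K−S,0) = 35.6917 26.7172 15.2588 0.6294 0.0000 0.0000 0.0000 0.0000
step 6: (k=6,j=0): S=36.6418, K−S=31.4782, hold=31.3175 ⇒ V=31.4782 exercise | (k=6,j=1): S=46.7825, K−S=21.3375, hold=21.1768 ⇒ V=21.3375 exercise | (k=6,j=2): S=59.7297, K−S=8.3903, hold=8.2297 ⇒ V=8.3903 exercise | (k=6,j=3): S=76.2600, K−S=0.0000, hold=0.3270 ⇒ V=0.3270 continue | (k=6,j=4): S=97.3651, K−S=0.0000, hold=0.0000 ⇒ V=0.0000 continue | (k=6,j=5): S=124.3111, K−S=0.0000, hold=0.0000 ⇒ V=0.0000 continue | (k=6,j=6): S=158.7145, K−S=0.0000, hold=0.0000 ⇒ V=0.0000 continue  boundary S*=59.7297
step 5: (k=5,j=0): S=41.4028, K−S=26.7172, hold=26.5565 ⇒ V=26.7172 exercise | (k=5,j=1): S=52.8612, K−S=15.2588, hold=15.0982 ⇒ V=15.2588 exercise | (k=5,j=2): S=67.4906, K−S=0.6294, hold=4.5161 ⇒ V=4.5161 continue | (k=5,j=3): S=86.1688, K−S=0.0000, hold=0.1699 ⇒ V=0.1699 continue | (k=5,j=4): S=110.0162, K−S=0.0000, hold=0.0000 ⇒ V=0.0000 continue | (k=5,j=5): S=140.4635, K−S=0.0000, hold=0.0000 ⇒ V=0.0000 continue  boundary S*=52.8612
step 4: (k=4,j=0): S=46.7825, K−S=21.3375, hold=21.1768 ⇒ V=21.3375 exercise | (k=4,j=1): S=59.7297, K−S=8.3903, hold=10.0876 ⇒ V=10.0876 continue | (k=4,j=2): S=76.2600, K−S=0.0000, hold=2.4279 ⇒ V=2.4279 continue | (k=4,j=3): S=97.3651, K−S=0.0000, hold=0.0883 ⇒ V=0.0883 continue | (k=4,j=4): S=124.3111, K−S=0.0000, hold=0.0000 ⇒ V=0.0000 continue  boundary S*=46.7825
step 3: (k=3,j=0): S=52.8612, K−S=15.2588, hold=15.9095 ⇒ V=15.9095 continue | (k=3,j=1): S=67.4906, K−S=0.6294, hold=6.4023 ⇒ V=6.4023 continue | (k=3,j=2): S=86.1688, K−S=0.0000, hold=1.3038 ⇒ V=1.3038 continue | (k=3,j=3): S=110.0162, K−S=0.0000, hold=0.0459 ⇒ V=0.0459 continue  boundary S*=-
step 2: (k=2,j=0): S=59.7297, K−S=8.3903, hold=11.3274 ⇒ V=11.3274 continue | (k=2,j=1): S=76.2600, K−S=0.0000, hold=3.9500 ⇒ V=3.9500 continue | (k=2,j=2): S=97.3651, K−S=0.0000, hold=0.6994 ⇒ V=0.6994 continue  boundary S*=-
step 1: (k=1,j=0): S=67.4906, K−S=0.6294, hold=7.7742 ⇒ V=7.7742 continue | (k=1,j=1): S=86.1688, K−S=0.0000, hold=2.3869 ⇒ V=2.3869 continue  boundary S*=-
step 0: (k=0,j=0): S=76.2600, K−S=0.0000, hold=5.1806 ⇒ V=5.1806 continue  boundary S*=-

price = 5.1806
boundary = - - - - 46.7825 52.8612 59.7297
tree:
5.1806
7.7742 2.3869
11.3274 3.9500 0.6994
15.9095 6.4023 1.3038 0.0459
21.3375 10.0876 2.4279 0.0883 0.0000
26.7172 15.2588 4.5161 0.1699 0.0000 0.0000
31.4782 21.3375 8.3903 0.3270 0.0000 0.0000 0.0000
35.6917 26.7172 15.2588 0.6294 0.0000 0.0000 0.0000 0.0000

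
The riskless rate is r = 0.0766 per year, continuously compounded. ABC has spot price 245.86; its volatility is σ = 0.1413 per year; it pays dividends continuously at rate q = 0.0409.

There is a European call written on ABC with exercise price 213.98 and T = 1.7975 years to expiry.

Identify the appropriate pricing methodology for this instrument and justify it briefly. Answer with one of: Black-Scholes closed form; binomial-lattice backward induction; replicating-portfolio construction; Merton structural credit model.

Key observation: with ABC following a GBM at constant σ and r, the European call struck at 213.98 prices in closed form — nothing here needs a stepwise model or a balance sheet.

framework: Black-Scholes closed form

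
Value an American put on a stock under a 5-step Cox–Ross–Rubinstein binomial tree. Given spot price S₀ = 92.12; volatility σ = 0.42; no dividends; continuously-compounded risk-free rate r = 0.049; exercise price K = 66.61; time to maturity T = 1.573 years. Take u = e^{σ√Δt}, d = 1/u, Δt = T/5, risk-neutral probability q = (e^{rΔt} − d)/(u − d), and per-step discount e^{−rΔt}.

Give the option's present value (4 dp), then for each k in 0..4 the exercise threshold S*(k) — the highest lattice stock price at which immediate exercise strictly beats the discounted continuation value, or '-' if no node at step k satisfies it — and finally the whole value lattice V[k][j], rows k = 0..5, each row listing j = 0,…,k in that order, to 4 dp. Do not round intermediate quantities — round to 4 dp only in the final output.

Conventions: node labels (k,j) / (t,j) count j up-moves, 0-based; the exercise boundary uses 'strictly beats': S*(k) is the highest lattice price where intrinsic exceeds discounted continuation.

params: Δt=0.31460 u=1.26564 d=0.79012 q=0.47405 e^(-rΔt)=0.98470
t_5 payoffs: 38.2432 21.1711 0.0000 0.0000 0.0000 0.0000
t_4: node(4,0) S=35.9020 payoff=30.7080 vs cont=29.6890 → 30.7080 [stop]  node(4,1) S=57.5091 payoff=9.1009 vs cont=10.9647 → 10.9647 [wait]  node(4,2) S=92.1200 payoff=0.0000 vs cont=0.0000 → 0.0000 [wait]  node(4,3) S=147.5610 payoff=0.0000 vs cont=0.0000 → 0.0000 [wait]  node(4,4) S=236.3682 payoff=0.0000 vs cont=0.0000 → 0.0000 [wait]  ⇒ S*(4)=35.9020
t_3: node(3,0) S=45.4389 payoff=21.1711 vs cont=21.0222 → 21.1711 [stop]  node(3,1) S=72.7855 payoff=0.0000 vs cont=5.6787 → 5.6787 [wait]  node(3,2) S=116.5904 payoff=0.0000 vs cont=0.0000 → 0.0000 [wait]  node(3,3) S=186.7585 payoff=0.0000 vs cont=0.0000 → 0.0000 [wait]  ⇒ S*(3)=45.4389
t_2: node(2,0) S=57.5091 payoff=9.1009 vs cont=13.6155 → 13.6155 [wait]  node(2,1) S=92.1200 payoff=0.0000 vs cont=2.9410 → 2.9410 [wait]  node(2,2) S=147.5610 payoff=0.0000 vs cont=0.0000 → 0.0000 [wait]  ⇒ S*(2)=-
t_1: node(1,0) S=72.7855 payoff=0.0000 vs cont=8.4244 → 8.4244 [wait]  node(1,1) S=116.5904 payoff=0.0000 vs cont=1.5232 → 1.5232 [wait]  ⇒ S*(1)=-
t_0: node(0,0) S=92.1200 payoff=0.0000 vs cont=5.0741 → 5.0741 [wait]  ⇒ S*(0)=-

price = 5.0741
boundary = - - - 45.4389 35.9020
tree:
5.0741
8.4244 1.5232
13.6155 2.9410 0.0000
21.1711 5.6787 0.0000 0.0000
30.7080 10.9647 0.0000 0.0000 0.0000
38.2432 21.1711 0.0000 0.0000 0.0000 0.0000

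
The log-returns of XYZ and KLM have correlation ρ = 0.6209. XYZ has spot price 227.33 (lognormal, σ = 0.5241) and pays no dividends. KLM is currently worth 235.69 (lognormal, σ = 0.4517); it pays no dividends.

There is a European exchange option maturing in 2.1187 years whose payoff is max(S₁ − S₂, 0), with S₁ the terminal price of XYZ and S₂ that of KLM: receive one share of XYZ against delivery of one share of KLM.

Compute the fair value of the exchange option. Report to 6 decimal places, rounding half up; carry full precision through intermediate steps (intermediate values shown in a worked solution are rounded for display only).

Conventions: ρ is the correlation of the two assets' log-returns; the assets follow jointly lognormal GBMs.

exchange price = 52.764535

σ_eff = √(σ₁² + σ₂² − 2ρσ₁σ₂) = √(0.5241² + 0.4517² − 2·0.6209·0.5241·0.4517) = 0.429808
d₁ = (ln(S₁/S₂) + (q₂ − q₁ + σ_eff²/2)T) / (σ_eff√T) = (ln(227.33/235.69) + (0.0 − 0.0 + 0.092367)·2.1187) / 0.625618 = 0.255083
d₂ = d₁ − σ_eff√T = 0.255083 − 0.625618 = -0.370535
N(d₁) = 0.600670,  N(d₂) = 0.355492
V = S₁·e^{−q₁T}·N(d₁) − S₂·e^{−q₂T}·N(d₂) = 136.550395 − 83.785860 = 52.764535
Key observation: pricing in KLM-units makes this a unit-strike call on the ratio S₁/S₂ — the risk-free rate cancels and cannot affect the value.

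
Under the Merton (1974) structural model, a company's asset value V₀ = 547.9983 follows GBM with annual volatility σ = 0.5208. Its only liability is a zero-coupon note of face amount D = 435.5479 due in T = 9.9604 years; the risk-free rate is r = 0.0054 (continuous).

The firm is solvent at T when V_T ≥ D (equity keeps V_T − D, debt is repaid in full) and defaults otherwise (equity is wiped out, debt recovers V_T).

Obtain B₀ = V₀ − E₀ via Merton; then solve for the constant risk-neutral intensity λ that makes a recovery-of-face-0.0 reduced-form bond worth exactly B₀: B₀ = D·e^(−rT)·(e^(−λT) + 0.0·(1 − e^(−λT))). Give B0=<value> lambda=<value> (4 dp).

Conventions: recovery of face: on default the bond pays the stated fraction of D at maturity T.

B0=194.2109 lambda=0.0757

With assets at 547.9983 and a single debt payment of 435.5479 at 9.9604 years:
d₁ = [ln(V₀/D) + (r + σ²/2)T] / (σ√T)
   = [ln(547.9983/435.5479) + (0.0054 + 0.5·0.5208²)·9.9604] / (0.5208·√9.9604)
   = [0.229667 + 1.404579] / 1.643650 = 0.994279
d₂ = d₁ − σ√T = 0.994279 − 1.643650 = -0.649371
N(d₁) = 0.839956,  N(d₂) = 0.258049,  e^(−rT) = 0.947635
E₀ = V₀·N(d₁) − D·e^(−rT)·N(d₂)
   = 547.9983·0.839956 − 435.5479·0.947635·0.258049 = 353.787379
B₀ = V₀ − E₀ = 547.9983 − 353.787379 = 194.210921
e^(−λT) = (B₀·e^(rT)/D − 0)/(1 − 0) = (194.2109·1.055259/435.5479 − 0)/1 = 0.47054017
λ = −ln(0.47054017)/9.9604 = 0.075687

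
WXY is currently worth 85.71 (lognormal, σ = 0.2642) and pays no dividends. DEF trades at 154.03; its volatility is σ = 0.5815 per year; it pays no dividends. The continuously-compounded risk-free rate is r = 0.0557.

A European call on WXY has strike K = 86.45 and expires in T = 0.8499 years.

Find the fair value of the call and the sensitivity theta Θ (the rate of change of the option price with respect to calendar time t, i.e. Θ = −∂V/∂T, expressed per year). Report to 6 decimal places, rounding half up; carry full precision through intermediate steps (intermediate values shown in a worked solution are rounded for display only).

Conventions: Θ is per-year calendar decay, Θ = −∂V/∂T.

price = 9.880871
Θ = -7.074733

σ√T = 0.2642·√0.8499 = 0.243566
d₁ = (ln(S/K) + (r+σ²/2)T) / (σ√T) = (ln(85.71/86.45) + (0.0557+0.2642²/2)·0.8499) / 0.243566 = (-0.008597 + 0.077002) / 0.243566 = 0.280848
d₂ = d₁ − σ√T = 0.280848 − 0.243566 = 0.037282
e^{−rT} = 0.953764
N(d₁) = 0.610586,  N(d₂) = 0.514870
Call price V = S·N(d₁) − K·e^{−rT}·N(d₂) = 52.333355 − 42.452484 = 9.880871
φ(d₁) = (1/√(2π))·e^{−d₁²/2} = 0.383515
Θ = −S·φ(d₁)·σ/(2√T) − r·K·e^{−rT}·N(d₂) = −4.710130 − 2.364603 = -7.074733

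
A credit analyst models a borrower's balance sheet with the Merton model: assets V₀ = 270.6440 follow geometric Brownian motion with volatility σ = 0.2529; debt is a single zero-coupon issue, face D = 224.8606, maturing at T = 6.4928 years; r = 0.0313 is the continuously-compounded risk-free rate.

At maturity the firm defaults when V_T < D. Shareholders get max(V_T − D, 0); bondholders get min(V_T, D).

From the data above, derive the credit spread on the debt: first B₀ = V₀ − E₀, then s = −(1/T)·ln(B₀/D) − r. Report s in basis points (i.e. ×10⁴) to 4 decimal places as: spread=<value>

Work the structural quantities from V₀ = 270.6440 against face 224.8606:
d₁ = [ln(V₀/D) + (r + σ²/2)T] / (σ√T)
   = [ln(270.6440/224.8606) + (0.0313 + 0.5·0.2529²)·6.4928] / (0.2529·√6.4928)
   = [0.185324 + 0.410859] / 0.644414 = 0.925155
d₂ = d₁ − σ√T = 0.925155 − 0.644414 = 0.280742
N(d₁) = 0.822557,  N(d₂) = 0.610546,  e^(−rT) = 0.816095
E₀ = V₀·N(d₁) − D·e^(−rT)·N(d₂)
   = 270.6440·0.822557 − 224.8606·0.816095·0.610546 = 110.580474
B₀ = V₀ − E₀ = 270.6440 − 110.580474 = 160.063526
spread = −(1/T)·ln(B₀/D) − r = −(1/6.4928)·ln(160.063526/224.8606) − 0.0313 = 0.02105182
in basis points: 0.02105182 × 10⁴ = 210.5182 bp

spread=210.5182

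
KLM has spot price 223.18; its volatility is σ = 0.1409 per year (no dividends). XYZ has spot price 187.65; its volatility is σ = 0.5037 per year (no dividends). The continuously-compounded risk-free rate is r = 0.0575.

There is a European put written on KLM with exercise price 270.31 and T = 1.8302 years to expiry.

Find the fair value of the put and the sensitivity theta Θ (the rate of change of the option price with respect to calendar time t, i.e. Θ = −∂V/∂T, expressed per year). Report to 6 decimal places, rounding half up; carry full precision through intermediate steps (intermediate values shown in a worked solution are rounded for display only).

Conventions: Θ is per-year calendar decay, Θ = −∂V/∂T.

price = 29.554968
Θ = 5.559671

σ√T = 0.1409·√1.8302 = 0.190616
d₁ = (ln(S/K) + (r+σ²/2)T) / (σ√T) = (ln(223.18/270.31) + (0.0575+0.1409²/2)·1.8302) / 0.190616 = (-0.191591 + 0.123404) / 0.190616 = -0.357719
d₂ = d₁ − σ√T = -0.357719 − 0.190616 = -0.548335
e^{−rT} = 0.900112
N(−d₁) = 0.639723,  N(−d₂) = 0.708269
Put price V = K·e^{−rT}·N(−d₂) − S·N(−d₁) = 172.328352 − 142.773384 = 29.554968
φ(d₁) = (1/√(2π))·e^{−d₁²/2} = 0.374217
Θ = −S·φ(d₁)·σ/(2√T) + r·K·e^{−rT}·N(−d₂) = −4.349210 + 9.908880 = 5.559671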